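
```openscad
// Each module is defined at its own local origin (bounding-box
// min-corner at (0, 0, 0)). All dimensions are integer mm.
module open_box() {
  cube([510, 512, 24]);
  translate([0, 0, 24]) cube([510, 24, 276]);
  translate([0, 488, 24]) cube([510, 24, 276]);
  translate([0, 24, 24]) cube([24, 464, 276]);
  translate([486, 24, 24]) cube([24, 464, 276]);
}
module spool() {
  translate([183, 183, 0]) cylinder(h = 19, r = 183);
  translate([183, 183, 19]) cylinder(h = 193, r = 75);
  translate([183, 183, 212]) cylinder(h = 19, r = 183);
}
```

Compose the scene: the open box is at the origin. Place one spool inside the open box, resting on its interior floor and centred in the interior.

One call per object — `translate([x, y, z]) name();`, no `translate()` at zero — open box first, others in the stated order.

open_box();
translate([72, 73, 24]) spool();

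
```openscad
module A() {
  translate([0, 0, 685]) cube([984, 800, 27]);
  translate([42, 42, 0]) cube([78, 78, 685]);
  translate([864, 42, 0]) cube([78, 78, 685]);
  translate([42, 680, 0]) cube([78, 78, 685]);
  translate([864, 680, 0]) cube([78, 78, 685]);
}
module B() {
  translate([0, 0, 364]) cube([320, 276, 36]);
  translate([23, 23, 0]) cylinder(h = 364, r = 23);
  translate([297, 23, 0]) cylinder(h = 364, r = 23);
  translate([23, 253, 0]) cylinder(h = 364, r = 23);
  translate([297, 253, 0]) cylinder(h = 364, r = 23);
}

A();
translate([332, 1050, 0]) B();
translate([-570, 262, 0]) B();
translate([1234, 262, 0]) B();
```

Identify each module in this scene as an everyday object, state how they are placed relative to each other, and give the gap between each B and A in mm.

A is a table. B is a stool. Three stools sit around the table at the +y, −x, +x sides. The gap between each stool and the table is 250 mm.

Each stool's nearest face is 250 mm from the table's bounding box.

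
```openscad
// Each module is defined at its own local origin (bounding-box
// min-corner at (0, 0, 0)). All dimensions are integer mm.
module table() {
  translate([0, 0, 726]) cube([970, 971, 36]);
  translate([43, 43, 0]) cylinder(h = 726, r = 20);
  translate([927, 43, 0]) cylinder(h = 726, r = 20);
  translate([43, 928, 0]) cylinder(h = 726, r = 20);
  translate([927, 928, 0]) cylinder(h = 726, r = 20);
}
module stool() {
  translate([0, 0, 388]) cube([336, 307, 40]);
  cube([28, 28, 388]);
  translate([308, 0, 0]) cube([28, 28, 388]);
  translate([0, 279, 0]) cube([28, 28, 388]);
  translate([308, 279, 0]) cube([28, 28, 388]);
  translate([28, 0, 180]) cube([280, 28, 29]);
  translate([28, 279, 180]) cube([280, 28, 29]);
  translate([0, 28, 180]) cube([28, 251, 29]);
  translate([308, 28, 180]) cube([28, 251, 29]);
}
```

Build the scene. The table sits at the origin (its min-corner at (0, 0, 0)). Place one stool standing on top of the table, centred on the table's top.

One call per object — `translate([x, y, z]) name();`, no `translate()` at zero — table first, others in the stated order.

table();
translate([317, 332, 762]) stool();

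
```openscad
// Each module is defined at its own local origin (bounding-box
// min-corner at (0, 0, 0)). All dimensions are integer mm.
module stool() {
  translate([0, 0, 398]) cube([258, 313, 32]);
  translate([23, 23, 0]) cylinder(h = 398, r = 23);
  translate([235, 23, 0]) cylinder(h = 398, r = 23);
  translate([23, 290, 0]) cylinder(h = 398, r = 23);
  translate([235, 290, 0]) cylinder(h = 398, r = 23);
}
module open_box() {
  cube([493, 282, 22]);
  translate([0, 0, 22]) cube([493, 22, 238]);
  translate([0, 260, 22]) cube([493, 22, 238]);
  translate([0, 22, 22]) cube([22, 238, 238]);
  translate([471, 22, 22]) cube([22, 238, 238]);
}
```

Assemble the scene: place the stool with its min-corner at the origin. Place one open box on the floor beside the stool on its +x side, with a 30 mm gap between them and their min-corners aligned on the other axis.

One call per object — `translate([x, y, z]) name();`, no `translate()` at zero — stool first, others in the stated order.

stool();
translate([288, 0, 0]) open_box();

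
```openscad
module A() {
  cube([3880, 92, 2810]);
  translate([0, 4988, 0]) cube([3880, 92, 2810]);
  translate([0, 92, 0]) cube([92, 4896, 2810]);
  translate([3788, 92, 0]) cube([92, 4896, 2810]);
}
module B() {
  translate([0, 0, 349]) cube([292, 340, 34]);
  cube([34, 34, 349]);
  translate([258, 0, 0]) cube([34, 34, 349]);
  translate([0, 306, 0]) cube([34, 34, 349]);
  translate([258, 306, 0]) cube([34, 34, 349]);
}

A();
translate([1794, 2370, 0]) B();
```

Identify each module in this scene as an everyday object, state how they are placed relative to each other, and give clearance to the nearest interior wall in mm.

A is a house frame. B is a stool. The stool sits inside the house frame, centred. The clearance to the nearest interior wall is 1702 mm.

Clearances: x = 1702, y = 2278; minimum 1702 mm.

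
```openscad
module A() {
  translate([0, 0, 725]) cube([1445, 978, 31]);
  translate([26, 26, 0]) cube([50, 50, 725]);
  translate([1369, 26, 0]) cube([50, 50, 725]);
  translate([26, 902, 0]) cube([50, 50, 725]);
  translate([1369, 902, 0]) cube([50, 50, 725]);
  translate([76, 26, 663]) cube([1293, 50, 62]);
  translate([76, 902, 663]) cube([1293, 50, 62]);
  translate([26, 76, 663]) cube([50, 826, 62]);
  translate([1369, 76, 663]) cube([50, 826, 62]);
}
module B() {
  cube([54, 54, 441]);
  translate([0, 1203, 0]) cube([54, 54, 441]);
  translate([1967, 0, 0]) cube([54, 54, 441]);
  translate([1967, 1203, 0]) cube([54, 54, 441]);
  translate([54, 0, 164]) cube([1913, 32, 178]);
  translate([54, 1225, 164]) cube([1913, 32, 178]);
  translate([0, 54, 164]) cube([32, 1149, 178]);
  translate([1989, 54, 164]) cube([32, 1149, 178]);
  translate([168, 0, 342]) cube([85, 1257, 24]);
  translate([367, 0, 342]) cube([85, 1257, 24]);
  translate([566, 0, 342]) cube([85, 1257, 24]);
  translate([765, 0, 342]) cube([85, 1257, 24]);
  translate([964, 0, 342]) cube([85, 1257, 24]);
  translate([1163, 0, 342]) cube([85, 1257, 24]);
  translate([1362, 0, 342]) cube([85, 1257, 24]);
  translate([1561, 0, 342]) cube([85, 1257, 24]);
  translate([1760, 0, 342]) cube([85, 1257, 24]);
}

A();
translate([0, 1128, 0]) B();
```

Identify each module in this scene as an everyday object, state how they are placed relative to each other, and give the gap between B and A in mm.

A is a table. B is a bed frame. The bed frame is on the floor beside the table on its +y side. The gap between the bed frame and the table is 150 mm.

The bed frame's nearest face is 150 mm from the table's +y face.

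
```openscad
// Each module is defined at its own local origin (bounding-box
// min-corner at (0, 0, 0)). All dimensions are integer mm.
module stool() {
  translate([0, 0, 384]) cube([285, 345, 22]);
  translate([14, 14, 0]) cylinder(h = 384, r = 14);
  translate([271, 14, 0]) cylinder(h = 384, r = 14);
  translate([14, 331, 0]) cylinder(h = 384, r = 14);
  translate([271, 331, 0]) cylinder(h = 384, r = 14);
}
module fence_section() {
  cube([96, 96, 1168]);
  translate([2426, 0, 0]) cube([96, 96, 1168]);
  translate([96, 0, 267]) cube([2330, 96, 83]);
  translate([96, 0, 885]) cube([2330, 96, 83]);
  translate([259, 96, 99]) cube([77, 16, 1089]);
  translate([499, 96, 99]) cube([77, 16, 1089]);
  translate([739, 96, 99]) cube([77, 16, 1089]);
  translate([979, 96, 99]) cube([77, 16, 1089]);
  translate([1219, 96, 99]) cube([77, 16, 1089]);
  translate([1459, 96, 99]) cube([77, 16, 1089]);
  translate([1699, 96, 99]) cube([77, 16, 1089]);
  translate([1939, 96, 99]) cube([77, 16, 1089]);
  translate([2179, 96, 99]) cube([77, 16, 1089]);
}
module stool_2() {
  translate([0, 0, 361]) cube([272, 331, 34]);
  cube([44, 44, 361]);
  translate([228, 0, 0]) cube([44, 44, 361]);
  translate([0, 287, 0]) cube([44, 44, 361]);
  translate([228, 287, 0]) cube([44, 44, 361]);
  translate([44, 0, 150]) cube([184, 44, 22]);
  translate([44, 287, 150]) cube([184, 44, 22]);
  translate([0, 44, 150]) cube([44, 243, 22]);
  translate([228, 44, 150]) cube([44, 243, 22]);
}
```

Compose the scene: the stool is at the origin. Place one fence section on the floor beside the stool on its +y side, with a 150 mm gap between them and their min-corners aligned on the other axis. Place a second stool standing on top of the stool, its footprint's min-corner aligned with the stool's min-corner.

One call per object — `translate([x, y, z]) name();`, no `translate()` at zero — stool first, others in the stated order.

stool();
translate([0, 495, 0]) fence_section();
translate([0, 0, 406]) stool_2();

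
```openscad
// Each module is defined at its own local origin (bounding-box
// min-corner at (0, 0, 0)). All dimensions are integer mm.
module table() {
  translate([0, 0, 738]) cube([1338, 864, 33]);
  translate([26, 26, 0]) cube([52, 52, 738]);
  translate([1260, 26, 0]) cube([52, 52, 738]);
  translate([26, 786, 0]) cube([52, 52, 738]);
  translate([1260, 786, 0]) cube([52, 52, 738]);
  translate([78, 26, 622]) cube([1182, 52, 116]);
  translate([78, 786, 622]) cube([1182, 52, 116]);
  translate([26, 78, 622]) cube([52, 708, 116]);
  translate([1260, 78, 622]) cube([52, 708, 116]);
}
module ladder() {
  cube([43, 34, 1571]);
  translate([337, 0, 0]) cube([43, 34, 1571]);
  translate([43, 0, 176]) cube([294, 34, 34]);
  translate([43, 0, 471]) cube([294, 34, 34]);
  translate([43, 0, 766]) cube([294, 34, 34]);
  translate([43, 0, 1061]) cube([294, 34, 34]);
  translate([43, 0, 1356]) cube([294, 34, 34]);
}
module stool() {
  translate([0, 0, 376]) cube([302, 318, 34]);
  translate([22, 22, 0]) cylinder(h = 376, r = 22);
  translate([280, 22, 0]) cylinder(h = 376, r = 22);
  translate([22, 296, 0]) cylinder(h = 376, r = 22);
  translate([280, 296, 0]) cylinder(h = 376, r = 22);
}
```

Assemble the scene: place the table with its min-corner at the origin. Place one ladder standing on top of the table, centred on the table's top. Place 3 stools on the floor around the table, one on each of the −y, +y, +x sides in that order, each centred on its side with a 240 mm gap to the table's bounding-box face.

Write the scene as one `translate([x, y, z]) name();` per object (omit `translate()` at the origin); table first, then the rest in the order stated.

table();
translate([479, 415, 771]) ladder();
translate([518, -558, 0]) stool();
translate([518, 1104, 0]) stool();
translate([1578, 273, 0]) stool();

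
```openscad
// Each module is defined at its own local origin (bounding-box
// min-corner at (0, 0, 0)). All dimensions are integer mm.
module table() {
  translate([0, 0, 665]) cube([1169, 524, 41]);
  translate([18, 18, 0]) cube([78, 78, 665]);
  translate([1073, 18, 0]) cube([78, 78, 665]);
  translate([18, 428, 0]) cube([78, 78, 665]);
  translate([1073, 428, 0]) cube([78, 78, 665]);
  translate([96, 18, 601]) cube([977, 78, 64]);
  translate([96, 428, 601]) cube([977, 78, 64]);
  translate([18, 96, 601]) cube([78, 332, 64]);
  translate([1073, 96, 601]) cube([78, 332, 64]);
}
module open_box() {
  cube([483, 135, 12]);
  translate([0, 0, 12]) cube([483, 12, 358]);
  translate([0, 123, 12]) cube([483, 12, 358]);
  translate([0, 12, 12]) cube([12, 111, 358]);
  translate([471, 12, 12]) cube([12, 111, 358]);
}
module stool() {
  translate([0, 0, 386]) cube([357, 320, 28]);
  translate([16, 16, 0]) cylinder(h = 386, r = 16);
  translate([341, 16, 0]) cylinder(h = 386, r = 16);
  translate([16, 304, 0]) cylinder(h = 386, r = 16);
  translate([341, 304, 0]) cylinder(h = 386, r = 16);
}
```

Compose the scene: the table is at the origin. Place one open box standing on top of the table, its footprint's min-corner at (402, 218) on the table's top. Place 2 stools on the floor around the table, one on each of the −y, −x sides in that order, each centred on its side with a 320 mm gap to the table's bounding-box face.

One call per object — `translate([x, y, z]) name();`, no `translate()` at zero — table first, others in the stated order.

table();
translate([402, 218, 706]) open_box();
translate([406, -640, 0]) stool();
translate([-677, 102, 0]) stool();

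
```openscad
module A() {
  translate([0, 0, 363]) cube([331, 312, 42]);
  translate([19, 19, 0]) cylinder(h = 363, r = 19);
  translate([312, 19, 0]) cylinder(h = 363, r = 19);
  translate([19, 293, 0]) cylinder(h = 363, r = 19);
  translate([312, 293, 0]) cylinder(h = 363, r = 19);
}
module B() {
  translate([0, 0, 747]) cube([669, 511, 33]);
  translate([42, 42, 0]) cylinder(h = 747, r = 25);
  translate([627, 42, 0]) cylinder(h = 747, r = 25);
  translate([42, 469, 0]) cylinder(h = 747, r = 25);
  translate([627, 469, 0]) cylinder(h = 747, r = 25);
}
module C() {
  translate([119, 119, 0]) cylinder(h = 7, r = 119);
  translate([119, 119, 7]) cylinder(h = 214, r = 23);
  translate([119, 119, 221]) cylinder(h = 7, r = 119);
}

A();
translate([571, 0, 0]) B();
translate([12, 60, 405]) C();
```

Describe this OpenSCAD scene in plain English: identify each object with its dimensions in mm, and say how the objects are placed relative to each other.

A is a simple wooden stool: a rectangular seat 331 mm (x) by 312 mm (y), 42 mm thick, top face at z = 405 mm, on four round legs, each 38 mm in diameter. The legs rest on z = 0, each leg's axis is inset half a diameter from the nearest pair of seat edges (so the leg's bounding box is flush with the corner).

B is a rectangular dining table. The top is 669×511×33 mm with its upper surface at z = 780 mm. It stands on four round legs of 50 mm diameter, each leg's bounding box inset 17 mm from the nearest pair of top edges, running from the floor to the underside of the top.

C is a spool: two coaxial disc flanges of radius 119 mm and thickness 7 mm, joined by a core cylinder of radius 23 mm and height 214 mm. The lower flange rests on z = 0 and the three cylinders share a vertical axis.

The table is on the floor beside the stool on its +x side. The spool is on top of the stool.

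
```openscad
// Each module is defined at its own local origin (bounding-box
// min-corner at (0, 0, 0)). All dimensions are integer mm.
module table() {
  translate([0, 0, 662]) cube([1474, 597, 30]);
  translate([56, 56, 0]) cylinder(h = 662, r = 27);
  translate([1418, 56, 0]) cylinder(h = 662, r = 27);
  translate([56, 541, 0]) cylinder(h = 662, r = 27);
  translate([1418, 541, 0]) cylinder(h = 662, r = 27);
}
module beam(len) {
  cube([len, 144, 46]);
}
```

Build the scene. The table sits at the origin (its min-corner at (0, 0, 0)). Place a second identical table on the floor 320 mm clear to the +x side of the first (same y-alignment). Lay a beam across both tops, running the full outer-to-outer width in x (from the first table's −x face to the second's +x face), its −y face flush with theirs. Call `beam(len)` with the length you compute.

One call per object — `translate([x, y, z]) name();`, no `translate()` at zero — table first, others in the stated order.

table();
translate([1794, 0, 0]) table();
translate([0, 0, 692]) beam(3268);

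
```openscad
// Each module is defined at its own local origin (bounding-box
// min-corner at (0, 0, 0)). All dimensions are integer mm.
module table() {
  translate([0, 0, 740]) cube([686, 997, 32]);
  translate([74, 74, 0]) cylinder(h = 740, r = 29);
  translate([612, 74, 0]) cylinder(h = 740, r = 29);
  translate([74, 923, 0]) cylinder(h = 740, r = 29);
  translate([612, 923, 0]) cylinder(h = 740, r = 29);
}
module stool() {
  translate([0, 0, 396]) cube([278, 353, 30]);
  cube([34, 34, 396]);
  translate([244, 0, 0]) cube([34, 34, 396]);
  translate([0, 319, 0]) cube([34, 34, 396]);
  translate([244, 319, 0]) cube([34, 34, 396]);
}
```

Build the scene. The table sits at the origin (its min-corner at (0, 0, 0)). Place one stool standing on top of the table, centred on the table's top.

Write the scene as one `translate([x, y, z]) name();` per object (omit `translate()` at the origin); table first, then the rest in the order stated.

table();
translate([204, 322, 772]) stool();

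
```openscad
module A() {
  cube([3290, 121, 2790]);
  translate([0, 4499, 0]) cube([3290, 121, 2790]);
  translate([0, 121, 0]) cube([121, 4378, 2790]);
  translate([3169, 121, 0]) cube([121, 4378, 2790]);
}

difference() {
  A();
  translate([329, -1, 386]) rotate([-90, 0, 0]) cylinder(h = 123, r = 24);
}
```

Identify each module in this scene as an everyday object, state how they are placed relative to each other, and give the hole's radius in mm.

The subtracted cylinder has r = 24 mm.

A is a house frame. The house frame has a circular hole through its front wall. The hole's radius is 24 mm.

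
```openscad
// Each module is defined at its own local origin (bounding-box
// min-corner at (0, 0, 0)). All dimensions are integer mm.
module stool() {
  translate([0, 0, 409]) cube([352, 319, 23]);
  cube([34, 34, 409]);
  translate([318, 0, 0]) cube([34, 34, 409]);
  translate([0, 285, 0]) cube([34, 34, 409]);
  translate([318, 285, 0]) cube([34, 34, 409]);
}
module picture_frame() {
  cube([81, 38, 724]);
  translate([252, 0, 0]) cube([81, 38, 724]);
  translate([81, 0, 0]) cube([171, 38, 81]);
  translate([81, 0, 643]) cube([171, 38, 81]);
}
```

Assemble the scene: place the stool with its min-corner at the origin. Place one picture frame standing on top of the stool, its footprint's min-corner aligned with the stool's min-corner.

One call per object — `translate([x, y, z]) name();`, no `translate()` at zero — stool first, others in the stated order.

stool();
translate([0, 0, 432]) picture_frame();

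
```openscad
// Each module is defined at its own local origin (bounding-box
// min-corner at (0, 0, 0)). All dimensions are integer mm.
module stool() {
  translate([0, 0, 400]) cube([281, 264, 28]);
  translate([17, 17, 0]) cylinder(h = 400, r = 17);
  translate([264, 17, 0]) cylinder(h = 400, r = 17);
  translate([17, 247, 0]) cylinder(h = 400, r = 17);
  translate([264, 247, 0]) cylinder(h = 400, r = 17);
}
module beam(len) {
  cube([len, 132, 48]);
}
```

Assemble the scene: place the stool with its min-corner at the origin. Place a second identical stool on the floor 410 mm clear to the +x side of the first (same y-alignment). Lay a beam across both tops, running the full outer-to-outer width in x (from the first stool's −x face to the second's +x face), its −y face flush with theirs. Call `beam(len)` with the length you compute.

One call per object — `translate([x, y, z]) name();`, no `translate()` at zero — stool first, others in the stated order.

stool();
translate([691, 0, 0]) stool();
translate([0, 0, 428]) beam(972);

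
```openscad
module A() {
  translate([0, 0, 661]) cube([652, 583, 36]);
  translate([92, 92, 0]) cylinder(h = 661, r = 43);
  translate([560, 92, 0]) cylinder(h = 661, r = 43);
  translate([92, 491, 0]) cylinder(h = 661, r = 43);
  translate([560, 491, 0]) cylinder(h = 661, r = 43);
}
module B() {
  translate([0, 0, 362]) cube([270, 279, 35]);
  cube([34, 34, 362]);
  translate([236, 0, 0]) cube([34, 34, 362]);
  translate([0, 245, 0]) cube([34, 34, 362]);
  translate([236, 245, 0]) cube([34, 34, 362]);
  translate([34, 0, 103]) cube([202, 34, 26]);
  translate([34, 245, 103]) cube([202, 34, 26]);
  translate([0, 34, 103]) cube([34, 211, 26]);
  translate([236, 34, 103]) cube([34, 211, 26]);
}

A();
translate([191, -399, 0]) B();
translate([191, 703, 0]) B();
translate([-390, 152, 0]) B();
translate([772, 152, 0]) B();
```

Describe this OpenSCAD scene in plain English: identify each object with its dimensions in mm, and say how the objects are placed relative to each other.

A is a rectangular dining table. The top is 652×583×36 mm with its upper surface at z = 697 mm. It stands on four round legs of 86 mm diameter, each leg's bounding box inset 49 mm from the nearest pair of top edges, running from the floor to the underside of the top.

B is a simple wooden stool: a rectangular seat 270 mm (x) by 279 mm (y), 35 mm thick, top face at z = 397 mm, on four square legs, each 34×34 mm in cross-section. The legs rest on z = 0, each flush with a corner of the seat. Four stretchers, 34 mm wide and 26 mm tall, connect adjacent legs with their undersides at z = 103 mm, each running between the inner faces of the legs it joins and aligned with the legs' outer faces on the other axis.

Four stools sit around the table at the −y, +y, −x, +x sides.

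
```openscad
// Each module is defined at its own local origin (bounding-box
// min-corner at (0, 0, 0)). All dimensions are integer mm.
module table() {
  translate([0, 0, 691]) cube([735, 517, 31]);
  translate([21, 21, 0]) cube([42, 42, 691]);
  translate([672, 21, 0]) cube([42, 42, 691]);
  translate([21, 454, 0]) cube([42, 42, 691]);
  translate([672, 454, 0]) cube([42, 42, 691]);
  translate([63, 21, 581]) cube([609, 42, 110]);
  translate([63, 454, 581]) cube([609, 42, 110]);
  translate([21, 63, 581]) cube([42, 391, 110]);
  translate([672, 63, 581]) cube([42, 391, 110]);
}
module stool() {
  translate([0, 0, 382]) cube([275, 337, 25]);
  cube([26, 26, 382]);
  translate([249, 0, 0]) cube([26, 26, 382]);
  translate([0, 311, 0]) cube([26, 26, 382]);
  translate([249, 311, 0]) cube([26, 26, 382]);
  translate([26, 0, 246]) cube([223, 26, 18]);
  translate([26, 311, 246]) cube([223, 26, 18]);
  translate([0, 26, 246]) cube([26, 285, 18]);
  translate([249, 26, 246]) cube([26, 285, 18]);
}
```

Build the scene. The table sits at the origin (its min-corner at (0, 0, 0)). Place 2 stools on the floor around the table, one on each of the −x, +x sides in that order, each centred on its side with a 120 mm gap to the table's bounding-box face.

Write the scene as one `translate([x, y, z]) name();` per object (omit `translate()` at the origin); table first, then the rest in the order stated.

table();
translate([-395, 90, 0]) stool();
translate([855, 90, 0]) stool();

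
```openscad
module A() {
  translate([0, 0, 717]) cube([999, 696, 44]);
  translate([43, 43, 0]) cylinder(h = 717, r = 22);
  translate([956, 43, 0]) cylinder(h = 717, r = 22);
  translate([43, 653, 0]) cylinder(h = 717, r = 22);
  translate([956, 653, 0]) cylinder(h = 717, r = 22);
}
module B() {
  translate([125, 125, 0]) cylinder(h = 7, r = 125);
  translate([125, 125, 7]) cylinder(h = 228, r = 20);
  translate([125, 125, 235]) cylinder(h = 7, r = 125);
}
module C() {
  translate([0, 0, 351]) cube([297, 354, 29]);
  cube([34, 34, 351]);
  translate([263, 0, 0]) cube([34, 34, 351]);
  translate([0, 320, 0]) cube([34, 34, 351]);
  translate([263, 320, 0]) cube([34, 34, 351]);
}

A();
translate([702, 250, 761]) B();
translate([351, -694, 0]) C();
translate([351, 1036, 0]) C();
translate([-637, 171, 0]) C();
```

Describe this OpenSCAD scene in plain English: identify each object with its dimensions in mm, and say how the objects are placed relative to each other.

A is a table: top 999 mm (x) × 696 mm (y), 44 mm thick, upper face at z = 761 mm, on four round legs of 44 mm diameter, each leg's bounding box inset 21 mm from the nearest pair of top edges, running from z = 0 to the bottom of the top.

B is a spool: two coaxial disc flanges of radius 125 mm and thickness 7 mm, joined by a core cylinder of radius 20 mm and height 228 mm. The lower flange rests on z = 0 and the three cylinders share a vertical axis.

C is a four-legged stool. The seat is 297×354 mm, 29 mm thick, top at z = 380 mm. It stands on four square legs, each 34×34 mm in cross-section, from z = 0 to the seat underside, each flush with a corner of the seat.

The spool is on top of the table. Three stools sit around the table at the −y, +y, −x sides.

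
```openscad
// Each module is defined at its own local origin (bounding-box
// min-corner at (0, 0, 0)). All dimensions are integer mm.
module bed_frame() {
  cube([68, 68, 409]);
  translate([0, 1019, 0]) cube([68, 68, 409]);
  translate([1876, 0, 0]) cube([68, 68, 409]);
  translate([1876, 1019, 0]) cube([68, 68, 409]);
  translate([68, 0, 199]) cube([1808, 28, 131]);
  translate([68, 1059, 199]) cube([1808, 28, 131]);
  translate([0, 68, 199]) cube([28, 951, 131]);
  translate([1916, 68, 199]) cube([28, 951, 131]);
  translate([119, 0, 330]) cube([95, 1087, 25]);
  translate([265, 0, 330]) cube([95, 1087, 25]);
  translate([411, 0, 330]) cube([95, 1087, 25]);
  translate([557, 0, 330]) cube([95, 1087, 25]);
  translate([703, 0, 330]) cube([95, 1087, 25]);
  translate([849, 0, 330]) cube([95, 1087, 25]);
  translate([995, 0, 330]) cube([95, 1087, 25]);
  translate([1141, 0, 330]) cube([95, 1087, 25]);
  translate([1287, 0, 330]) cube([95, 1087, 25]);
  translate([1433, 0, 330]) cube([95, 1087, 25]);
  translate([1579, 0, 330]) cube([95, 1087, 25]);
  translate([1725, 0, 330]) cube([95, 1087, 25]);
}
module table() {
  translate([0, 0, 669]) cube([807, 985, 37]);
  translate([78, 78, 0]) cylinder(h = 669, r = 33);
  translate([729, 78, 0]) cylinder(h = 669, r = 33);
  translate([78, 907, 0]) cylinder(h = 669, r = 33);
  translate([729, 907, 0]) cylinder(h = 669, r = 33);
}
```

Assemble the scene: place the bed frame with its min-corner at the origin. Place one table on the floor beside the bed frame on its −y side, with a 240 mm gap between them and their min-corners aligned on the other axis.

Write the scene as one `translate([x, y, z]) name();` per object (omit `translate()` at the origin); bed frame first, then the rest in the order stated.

bed_frame();
translate([0, -1225, 0]) table();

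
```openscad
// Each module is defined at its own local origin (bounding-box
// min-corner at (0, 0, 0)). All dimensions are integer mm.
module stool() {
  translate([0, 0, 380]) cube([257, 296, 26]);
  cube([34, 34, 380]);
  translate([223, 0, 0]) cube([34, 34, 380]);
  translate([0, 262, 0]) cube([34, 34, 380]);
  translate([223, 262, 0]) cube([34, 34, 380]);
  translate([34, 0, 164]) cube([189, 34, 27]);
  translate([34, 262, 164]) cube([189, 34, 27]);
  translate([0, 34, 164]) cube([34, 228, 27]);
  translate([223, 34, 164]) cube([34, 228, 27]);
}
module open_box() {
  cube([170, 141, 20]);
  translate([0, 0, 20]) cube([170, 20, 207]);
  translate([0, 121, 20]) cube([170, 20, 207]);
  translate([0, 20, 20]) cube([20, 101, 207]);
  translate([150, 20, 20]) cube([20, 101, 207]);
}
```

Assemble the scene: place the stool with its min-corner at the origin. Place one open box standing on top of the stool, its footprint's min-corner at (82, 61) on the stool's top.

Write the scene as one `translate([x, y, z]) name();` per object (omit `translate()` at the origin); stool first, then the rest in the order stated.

stool();
translate([82, 61, 406]) open_box();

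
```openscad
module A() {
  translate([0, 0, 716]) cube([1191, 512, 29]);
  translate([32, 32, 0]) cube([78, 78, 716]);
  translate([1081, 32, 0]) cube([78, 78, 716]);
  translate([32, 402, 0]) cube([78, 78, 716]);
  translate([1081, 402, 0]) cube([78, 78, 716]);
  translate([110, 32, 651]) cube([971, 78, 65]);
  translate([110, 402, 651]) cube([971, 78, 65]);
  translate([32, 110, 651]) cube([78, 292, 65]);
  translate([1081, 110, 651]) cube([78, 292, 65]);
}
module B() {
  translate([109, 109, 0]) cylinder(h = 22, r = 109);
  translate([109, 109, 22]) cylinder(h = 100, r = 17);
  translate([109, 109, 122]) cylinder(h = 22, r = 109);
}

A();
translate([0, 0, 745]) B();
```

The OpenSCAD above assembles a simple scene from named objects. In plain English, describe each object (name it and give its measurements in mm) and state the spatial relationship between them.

A is a table with a 1191×512 mm rectangular top, 29 mm thick, top surface at z = 745 mm, supported by four 78×78 mm square legs, each inset 32 mm from the nearest pair of top edges, running from the floor. Four apron rails, 78 mm thick and 65 mm tall, run between adjacent legs with their top edges flush with the underside of the top and their outer faces flush with the legs' outer faces.

B is a spool: two coaxial disc flanges of radius 109 mm and thickness 22 mm, joined by a core cylinder of radius 17 mm and height 100 mm. The lower flange rests on z = 0 and the three cylinders share a vertical axis.

The spool is on top of the table.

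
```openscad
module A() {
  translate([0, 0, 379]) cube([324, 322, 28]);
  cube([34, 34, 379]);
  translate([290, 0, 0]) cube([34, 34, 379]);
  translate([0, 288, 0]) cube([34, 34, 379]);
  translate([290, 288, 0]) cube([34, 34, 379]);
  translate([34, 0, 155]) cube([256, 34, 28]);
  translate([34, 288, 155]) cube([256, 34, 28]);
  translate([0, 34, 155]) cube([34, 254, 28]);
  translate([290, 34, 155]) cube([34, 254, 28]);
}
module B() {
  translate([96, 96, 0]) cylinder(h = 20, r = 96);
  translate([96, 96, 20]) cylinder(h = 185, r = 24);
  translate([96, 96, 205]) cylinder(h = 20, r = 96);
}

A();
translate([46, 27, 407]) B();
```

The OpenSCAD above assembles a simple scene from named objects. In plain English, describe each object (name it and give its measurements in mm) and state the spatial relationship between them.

A is a simple wooden stool: a rectangular seat 324 mm (x) by 322 mm (y), 28 mm thick, top face at z = 407 mm, on four square legs, each 34×34 mm in cross-section. The legs rest on z = 0, each flush with a corner of the seat. Four stretchers, 34 mm wide and 28 mm tall, connect adjacent legs with their undersides at z = 155 mm, each running between the inner faces of the legs it joins and aligned with the legs' outer faces on the other axis.

B is a spool: two coaxial disc flanges of radius 96 mm and thickness 20 mm, joined by a core cylinder of radius 24 mm and height 185 mm. The lower flange rests on z = 0 and the three cylinders share a vertical axis.

The spool is on top of the stool.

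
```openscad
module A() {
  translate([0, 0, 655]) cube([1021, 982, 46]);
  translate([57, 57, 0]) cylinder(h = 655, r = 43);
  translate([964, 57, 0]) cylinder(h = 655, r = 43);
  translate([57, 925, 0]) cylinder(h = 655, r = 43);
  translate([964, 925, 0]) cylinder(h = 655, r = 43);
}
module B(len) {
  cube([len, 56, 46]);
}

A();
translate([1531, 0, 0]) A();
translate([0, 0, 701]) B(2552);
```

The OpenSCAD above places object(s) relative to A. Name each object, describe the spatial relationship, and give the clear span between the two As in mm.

A is a table. B is a beam. A beam spans the tops of two tables. The clear span between the two tables is 510 mm.

Second table starts at x = 1531; first ends at x = 1021; clear span = 1531 − 1021 = 510 mm.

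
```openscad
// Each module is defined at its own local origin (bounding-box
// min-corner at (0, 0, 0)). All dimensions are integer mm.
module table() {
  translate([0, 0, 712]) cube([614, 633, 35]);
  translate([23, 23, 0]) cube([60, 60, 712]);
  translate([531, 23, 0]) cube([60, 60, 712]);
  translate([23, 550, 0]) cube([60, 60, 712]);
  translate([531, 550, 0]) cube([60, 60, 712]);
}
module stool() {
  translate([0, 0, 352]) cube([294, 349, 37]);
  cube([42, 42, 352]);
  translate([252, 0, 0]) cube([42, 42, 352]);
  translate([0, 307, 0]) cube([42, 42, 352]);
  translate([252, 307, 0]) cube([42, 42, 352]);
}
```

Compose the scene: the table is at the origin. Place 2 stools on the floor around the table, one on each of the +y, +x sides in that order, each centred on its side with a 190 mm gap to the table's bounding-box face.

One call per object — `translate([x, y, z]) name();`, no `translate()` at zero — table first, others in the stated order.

table();
translate([160, 823, 0]) stool();
translate([804, 142, 0]) stool();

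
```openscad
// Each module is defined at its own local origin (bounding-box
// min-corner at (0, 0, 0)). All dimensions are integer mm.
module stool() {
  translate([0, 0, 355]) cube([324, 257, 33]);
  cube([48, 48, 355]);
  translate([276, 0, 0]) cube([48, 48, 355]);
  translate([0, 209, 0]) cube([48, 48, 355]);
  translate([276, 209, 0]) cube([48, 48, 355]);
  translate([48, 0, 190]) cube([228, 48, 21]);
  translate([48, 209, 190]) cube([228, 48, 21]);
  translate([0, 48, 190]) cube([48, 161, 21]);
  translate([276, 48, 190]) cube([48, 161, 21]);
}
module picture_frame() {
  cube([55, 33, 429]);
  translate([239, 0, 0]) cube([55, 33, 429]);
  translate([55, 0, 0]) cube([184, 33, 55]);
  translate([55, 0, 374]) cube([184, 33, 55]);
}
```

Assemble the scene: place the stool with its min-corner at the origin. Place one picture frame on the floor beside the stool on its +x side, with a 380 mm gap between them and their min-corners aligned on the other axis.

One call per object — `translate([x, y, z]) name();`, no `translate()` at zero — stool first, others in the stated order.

stool();
translate([704, 0, 0]) picture_frame();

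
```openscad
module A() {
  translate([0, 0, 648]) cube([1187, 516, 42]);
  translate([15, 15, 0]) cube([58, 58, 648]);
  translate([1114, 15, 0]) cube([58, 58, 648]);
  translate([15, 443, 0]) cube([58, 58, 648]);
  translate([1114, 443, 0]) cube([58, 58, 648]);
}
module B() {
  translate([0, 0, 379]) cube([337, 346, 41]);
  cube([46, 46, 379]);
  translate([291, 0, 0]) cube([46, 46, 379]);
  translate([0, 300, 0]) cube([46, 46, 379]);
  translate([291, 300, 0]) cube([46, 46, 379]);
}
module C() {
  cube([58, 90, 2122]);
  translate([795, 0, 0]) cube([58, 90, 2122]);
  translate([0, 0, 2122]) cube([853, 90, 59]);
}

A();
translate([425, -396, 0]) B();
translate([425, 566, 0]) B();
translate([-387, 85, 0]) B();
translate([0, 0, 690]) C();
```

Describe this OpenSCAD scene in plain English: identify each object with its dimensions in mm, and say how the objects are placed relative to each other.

A is a table: top 1187 mm (x) × 516 mm (y), 42 mm thick, upper face at z = 690 mm, on four 58×58 mm square legs, each inset 15 mm from the nearest pair of top edges, running from z = 0 to the bottom of the top.

B is a four-legged stool. The seat is a 337×346×41 mm slab whose top surface is at z = 420 mm; four square legs, each 46×46 mm in cross-section, run from the floor (z = 0) to the underside of the seat, each flush with a corner of the seat.

C is a door frame. The clear opening is 737 mm wide and 2122 mm high. Two 58 mm wide jambs, 90 mm deep, stand either side of the opening from the floor to the top of the opening. A 59 mm thick head sits across the top of both jambs, spanning the full outside width of the frame.

Three stools sit around the table at the −y, +y, −x sides. The door frame is on top of the table.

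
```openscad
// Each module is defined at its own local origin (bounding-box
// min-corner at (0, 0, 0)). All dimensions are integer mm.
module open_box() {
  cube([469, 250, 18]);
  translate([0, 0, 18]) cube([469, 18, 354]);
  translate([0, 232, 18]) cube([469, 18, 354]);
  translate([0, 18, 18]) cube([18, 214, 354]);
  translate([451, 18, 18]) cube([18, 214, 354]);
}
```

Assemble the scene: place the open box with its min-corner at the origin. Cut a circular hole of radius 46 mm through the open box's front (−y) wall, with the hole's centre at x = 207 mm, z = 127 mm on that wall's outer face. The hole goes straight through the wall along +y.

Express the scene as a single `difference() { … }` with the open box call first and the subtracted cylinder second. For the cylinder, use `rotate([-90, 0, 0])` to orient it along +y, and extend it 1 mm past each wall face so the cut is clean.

difference() {
  open_box();
  translate([207, -1, 127]) rotate([-90, 0, 0]) cylinder(h = 20, r = 46);
}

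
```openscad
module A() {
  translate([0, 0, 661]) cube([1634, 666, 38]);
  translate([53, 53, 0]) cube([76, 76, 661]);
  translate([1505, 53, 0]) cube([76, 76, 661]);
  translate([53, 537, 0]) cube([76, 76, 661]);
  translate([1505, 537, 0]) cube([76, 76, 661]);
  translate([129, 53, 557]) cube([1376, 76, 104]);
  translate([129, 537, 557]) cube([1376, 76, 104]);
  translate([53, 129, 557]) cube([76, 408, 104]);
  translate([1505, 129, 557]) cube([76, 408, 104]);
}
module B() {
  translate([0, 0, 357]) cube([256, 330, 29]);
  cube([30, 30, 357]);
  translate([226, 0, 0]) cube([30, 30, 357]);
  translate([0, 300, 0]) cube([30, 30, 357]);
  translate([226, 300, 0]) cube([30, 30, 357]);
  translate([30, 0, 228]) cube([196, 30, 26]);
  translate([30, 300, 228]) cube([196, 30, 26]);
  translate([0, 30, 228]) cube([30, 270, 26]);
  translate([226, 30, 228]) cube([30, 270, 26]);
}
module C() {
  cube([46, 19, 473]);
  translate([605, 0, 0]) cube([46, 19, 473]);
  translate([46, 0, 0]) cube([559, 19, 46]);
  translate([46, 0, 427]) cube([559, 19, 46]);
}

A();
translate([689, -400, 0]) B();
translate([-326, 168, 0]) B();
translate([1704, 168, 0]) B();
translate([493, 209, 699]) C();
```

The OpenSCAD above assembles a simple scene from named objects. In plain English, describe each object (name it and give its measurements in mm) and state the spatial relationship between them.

A is a rectangular dining table. The top is 1634×666×38 mm with its upper surface at z = 699 mm. It stands on four 76×76 mm square legs, each inset 53 mm from the nearest pair of top edges, running from the floor to the underside of the top. Four apron rails, 76 mm thick and 104 mm tall, run between adjacent legs with their top edges flush with the underside of the top and their outer faces flush with the legs' outer faces.

B is a simple wooden stool: a rectangular seat 256 mm (x) by 330 mm (y), 29 mm thick, top face at z = 386 mm, on four square legs, each 30×30 mm in cross-section. The legs rest on z = 0, each flush with a corner of the seat. Four stretchers, 30 mm wide and 26 mm tall, connect adjacent legs with their undersides at z = 228 mm, each running between the inner faces of the legs it joins and aligned with the legs' outer faces on the other axis.

C is a rectangular picture frame lying in the x–z plane (depth along y). The opening is 559 mm wide (x) by 381 mm tall (z), surrounded by a border 46 mm wide on all four sides. The frame is 19 mm deep and is made of two full-height vertical stiles with two horizontal rails fitted between them.

Three stools sit around the table at the −y, −x, +x sides. The picture frame is on top of the table.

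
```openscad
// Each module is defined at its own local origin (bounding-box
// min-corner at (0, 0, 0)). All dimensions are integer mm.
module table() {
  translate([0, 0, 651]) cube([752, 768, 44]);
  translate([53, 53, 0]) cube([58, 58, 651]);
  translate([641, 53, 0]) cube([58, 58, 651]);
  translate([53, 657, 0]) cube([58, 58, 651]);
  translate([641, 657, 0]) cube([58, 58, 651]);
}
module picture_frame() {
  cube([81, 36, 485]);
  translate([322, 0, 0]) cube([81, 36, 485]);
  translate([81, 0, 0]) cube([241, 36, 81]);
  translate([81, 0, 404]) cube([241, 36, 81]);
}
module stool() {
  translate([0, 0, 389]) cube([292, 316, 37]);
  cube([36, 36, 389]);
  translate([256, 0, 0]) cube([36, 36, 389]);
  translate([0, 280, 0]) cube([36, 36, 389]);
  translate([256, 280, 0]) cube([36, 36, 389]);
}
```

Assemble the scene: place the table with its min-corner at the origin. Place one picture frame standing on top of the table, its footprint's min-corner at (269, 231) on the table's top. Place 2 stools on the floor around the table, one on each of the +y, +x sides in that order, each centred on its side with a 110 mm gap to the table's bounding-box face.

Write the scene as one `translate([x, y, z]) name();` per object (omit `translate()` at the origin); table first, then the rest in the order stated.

table();
translate([269, 231, 695]) picture_frame();
translate([230, 878, 0]) stool();
translate([862, 226, 0]) stool();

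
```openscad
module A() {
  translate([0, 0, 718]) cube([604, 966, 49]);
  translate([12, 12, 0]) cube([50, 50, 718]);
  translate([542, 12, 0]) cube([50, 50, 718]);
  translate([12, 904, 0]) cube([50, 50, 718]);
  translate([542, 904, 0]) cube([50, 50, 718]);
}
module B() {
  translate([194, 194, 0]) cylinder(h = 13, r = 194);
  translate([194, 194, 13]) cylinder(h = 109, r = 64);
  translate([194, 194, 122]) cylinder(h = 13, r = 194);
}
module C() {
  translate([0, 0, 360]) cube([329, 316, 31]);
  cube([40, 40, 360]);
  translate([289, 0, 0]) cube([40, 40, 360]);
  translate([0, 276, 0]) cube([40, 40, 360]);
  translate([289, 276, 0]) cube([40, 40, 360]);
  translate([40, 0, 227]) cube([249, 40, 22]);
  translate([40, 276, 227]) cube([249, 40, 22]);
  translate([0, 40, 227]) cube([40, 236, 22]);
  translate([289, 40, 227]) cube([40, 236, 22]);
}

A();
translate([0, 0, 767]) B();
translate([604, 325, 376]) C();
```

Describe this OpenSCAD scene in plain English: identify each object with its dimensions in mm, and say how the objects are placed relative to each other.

A is a table with a 604×966 mm rectangular top, 49 mm thick, top surface at z = 767 mm, supported by four 50×50 mm square legs, each inset 12 mm from the nearest pair of top edges, running from the floor.

B is a spool: two coaxial disc flanges of radius 194 mm and thickness 13 mm, joined by a core cylinder of radius 64 mm and height 109 mm. The lower flange rests on z = 0 and the three cylinders share a vertical axis.

C is a four-legged stool. The seat is 329×316 mm, 31 mm thick, top at z = 391 mm. It stands on four square legs, each 40×40 mm in cross-section, from z = 0 to the seat underside, each flush with a corner of the seat. Four stretchers, 40 mm wide and 22 mm tall, connect adjacent legs with their undersides at z = 227 mm, each running between the inner faces of the legs it joins and aligned with the legs' outer faces on the other axis.

The spool is on top of the table. The stool is beside the table with their tops flush at z = 767.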